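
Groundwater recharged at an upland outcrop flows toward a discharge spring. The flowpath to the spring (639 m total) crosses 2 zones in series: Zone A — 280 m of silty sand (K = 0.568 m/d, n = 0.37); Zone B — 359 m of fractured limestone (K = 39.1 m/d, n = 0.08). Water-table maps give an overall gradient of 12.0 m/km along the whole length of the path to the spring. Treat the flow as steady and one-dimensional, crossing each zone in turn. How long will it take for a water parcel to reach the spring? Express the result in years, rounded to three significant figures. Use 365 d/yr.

For zones in series the flux q is common to all zones; the equivalent conductivity is the harmonic (thickness-weighted) mean, K_eq = L_total / Σ(L_j/K_j).
Σ(L/K) = 280/0.568 + 359/39.1 = 493.0 + 9.182 = 502.1 d
K_eq = L_total / Σ(L/K) = 639 / 502.1 = 1.273 m/d
q = K_eq · i = 1.273 × 0.012 = 0.01527 m/d (same in every zone)
Zone A: v = q/n = 0.01527/0.37 = 0.04127 m/d → t_A = 280/0.04127 = 6784 d
Zone B: v = q/n = 0.01527/0.08 = 0.1909 m/d → t_B = 359/0.1909 = 1881 d
Total t = 6784 + 1881 = 8665 d
   = 8665 / 365 = 23.7 yr

23.7 years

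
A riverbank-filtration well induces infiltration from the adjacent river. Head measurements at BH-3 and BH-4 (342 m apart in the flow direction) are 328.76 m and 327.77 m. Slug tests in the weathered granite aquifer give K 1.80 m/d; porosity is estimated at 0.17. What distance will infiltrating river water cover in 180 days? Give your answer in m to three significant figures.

Hydraulic gradient i = (328.76 − 327.77) / 342 = 0.99 / 342 = 0.002895
Darcy flux q = K·i = 1.80 × 0.002895 = 0.005211 m/d
Average linear velocity = 0.005211 / 0.17 = 0.03065 m/d
L = v × T = 0.03065 × 180 = 5.517 m

5.52 m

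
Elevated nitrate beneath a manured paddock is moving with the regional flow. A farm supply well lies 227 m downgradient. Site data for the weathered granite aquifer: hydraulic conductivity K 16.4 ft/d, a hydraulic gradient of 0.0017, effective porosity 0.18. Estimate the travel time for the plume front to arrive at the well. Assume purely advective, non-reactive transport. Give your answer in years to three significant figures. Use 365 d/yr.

13.2 years

K = 16.4 ft/d × 0.3048 = 4.999 m/d
Specific discharge q = 4.999 × 0.0017 = 0.008498 m/d
Seepage velocity v = q / n = 0.008498 / 0.18 = 0.04721 m/d
t = L / v = 227 / 0.04721 = 4808 d
   = 4808 / 365 = 13.2 yr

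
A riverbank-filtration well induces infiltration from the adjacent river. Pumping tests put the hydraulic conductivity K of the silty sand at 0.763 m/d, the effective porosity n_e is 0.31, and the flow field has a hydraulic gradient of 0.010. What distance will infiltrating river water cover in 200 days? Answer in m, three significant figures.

Darcy flux q = K·i = 0.763 × 0.010 = 0.007630 m/d
v_s = q/n_e = 0.007630/0.31 = 0.02461 m/d
L = v × T = 0.02461 × 200 = 4.923 m

4.92 m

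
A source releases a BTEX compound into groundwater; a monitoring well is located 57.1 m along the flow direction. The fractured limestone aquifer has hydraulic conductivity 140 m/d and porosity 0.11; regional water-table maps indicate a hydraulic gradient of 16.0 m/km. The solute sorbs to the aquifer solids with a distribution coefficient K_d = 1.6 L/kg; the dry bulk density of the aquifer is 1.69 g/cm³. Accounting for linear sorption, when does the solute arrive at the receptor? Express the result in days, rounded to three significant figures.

71.7 days

q = Ki = 140 × 0.016 = 2.240 m/d
v = Ki/n = 140·0.016/0.11 = 20.36 m/d
Retardation R = 1 + ρ_b·K_d/n = 1 + 1.69×1.6/0.11 = 25.58
Contaminant velocity v_c = v/R = 20.36/25.58 = 0.7960 m/d
t = L/v_c = 57.1/0.7960 = 71.73 d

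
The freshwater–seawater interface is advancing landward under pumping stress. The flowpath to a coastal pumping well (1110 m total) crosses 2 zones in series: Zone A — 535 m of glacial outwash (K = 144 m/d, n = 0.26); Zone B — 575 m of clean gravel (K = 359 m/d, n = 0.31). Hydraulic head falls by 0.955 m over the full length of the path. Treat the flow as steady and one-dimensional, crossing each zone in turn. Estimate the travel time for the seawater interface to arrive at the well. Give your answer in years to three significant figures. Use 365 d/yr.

4.84 years

Continuity: the same q passes through each zone, so ΔH = q·Σ(L_j/K_j) — the zones act as resistances in series.
Σ(L/K) = 535/144 + 575/359 = 3.715 + 1.602 = 5.317 d
q = ΔH / Σ(L/K) = 0.955 / 5.317 = 0.1796 m/d (same in every zone)
Zone A: v = q/n = 0.1796/0.26 = 0.6908 m/d → t_A = 535/0.6908 = 774.4 d
Zone B: v = q/n = 0.1796/0.31 = 0.5794 m/d → t_B = 575/0.5794 = 992.4 d
Total t = 774.4 + 992.4 = 1767 d
   = 1767 / 365 = 4.84 yr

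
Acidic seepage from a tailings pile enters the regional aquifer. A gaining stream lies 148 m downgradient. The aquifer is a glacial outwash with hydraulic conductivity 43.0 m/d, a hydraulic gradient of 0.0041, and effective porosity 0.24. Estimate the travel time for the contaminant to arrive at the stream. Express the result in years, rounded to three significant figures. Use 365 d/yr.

Darcy flux q = K·i = 43.0 × 0.0041 = 0.1763 m/d
Average linear velocity = 0.1763 / 0.24 = 0.7346 m/d
t = L / v = 148 / 0.7346 = 201.5 d
   = 201.5 / 365 = 0.552 yr

0.552 years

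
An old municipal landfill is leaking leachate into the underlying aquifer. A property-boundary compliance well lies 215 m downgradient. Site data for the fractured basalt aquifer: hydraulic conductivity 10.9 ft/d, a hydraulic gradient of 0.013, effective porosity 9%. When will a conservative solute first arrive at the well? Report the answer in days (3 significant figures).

K = 10.9 ft/d × 0.3048 = 3.322 m/d
Darcy flux q = K·i = 3.322 × 0.013 = 0.04319 m/d
Average linear velocity = 0.04319 / 0.09 = 0.4799 m/d
t = L / v = 215 / 0.4799 = 448.0 d

448 days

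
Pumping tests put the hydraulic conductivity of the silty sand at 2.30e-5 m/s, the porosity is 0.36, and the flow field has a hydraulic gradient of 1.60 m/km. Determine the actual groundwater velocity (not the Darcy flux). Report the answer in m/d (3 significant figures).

K = 2.30e-5 m/s × 86400 s/d = 1.987 m/d
Darcy flux q = K·i = 1.987 × 0.0016 = 0.003180 m/d
v = Ki/n = 1.987·0.0016/0.36 = 0.008832 m/d

0.00883 m/d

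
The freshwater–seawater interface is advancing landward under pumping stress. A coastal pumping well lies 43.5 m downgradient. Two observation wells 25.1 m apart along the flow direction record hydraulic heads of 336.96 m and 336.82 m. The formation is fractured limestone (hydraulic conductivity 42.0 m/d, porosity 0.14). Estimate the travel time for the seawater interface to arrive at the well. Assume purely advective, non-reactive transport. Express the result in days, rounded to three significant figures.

26.0 days

Hydraulic gradient i = (336.96 − 336.82) / 25.1 = 0.14 / 25.1 = 0.005578
Specific discharge q = 42.0 × 0.005578 = 0.2343 m/d
v = Ki/n = 42.0·0.005578/0.14 = 1.673 m/d
t = L / v = 43.5 / 1.673 = 26.00 d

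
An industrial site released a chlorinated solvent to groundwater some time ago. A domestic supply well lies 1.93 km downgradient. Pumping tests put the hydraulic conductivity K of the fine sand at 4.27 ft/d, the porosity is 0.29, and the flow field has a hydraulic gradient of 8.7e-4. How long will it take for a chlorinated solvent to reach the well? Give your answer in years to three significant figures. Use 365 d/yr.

K = 4.27 ft/d × 0.3048 = 1.301 m/d
Specific discharge q = 1.301 × 8.7e-4 = 0.001132 m/d
v = Ki/n = 1.301·8.7e-4/0.29 = 0.003904 m/d
L = 1.93 km = 1930 m
t = L / v = 1930 / 0.003904 = 494300 d
   = 494300 / 365 = 1350 yr

1350 years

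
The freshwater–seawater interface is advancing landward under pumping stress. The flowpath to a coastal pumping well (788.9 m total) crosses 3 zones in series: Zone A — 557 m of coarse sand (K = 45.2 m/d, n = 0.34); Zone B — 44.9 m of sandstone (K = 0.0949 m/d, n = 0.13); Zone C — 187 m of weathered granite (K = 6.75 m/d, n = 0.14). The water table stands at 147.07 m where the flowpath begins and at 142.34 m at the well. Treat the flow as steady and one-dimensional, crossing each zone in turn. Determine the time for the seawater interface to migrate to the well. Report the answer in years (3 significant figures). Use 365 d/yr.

65.8 years

Total head drop ΔH = 147.07 − 142.34 = 4.73 m
Continuity: the same q passes through each zone, so ΔH = q·Σ(L_j/K_j) — the zones act as resistances in series.
Σ(L/K) = 557/45.2 + 44.9/0.0949 + 187/6.75 = 12.32 + 473.1 + 27.70 = 513.2 d
q = ΔH / Σ(L/K) = 4.73 / 513.2 = 0.009217 m/d (same in every zone)
Zone A: v = q/n = 0.009217/0.34 = 0.02711 m/d → t_A = 557/0.02711 = 20550 d
Zone B: v = q/n = 0.009217/0.13 = 0.07090 m/d → t_B = 44.9/0.07090 = 633.3 d
Zone C: v = q/n = 0.009217/0.14 = 0.06584 m/d → t_C = 187/0.06584 = 2840 d
Total t = 20550 + 633.3 + 2840 = 24020 d
   = 24020 / 365 = 65.8 yr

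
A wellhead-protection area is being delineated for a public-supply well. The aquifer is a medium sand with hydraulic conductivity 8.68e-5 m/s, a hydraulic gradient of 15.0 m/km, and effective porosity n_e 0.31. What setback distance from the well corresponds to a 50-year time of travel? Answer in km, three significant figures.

K = 8.68e-5 m/s × 86400 s/d = 7.500 m/d
Darcy flux q = K·i = 7.500 × 0.015 = 0.1125 m/d
Seepage velocity v = q / n = 0.1125 / 0.31 = 0.3629 m/d
T = 50 yr × 365 = 18250 d
L = v × T = 0.3629 × 18250 = 6623 m
   = 6.62 km

6.62 km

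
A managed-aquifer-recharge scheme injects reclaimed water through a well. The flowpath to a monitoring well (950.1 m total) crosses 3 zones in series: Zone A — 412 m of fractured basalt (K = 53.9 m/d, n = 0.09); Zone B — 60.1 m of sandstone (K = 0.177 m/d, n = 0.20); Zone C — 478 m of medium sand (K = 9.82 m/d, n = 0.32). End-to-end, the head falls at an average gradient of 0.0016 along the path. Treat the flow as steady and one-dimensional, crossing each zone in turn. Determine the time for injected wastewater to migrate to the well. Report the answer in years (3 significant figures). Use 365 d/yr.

144 years

Continuity: the same q passes through each zone, so ΔH = q·Σ(L_j/K_j) — the zones act as resistances in series.
Σ(L/K) = 412/53.9 + 60.1/0.177 + 478/9.82 = 7.644 + 339.5 + 48.68 = 395.9 d
K_eq = L_total / Σ(L/K) = 950.1 / 395.9 = 2.400 m/d
q = K_eq · i = 2.400 × 0.0016 = 0.003840 m/d (same in every zone)
Zone A: v = q/n = 0.003840/0.09 = 0.04267 m/d → t_A = 412/0.04267 = 9656 d
Zone B: v = q/n = 0.003840/0.20 = 0.01920 m/d → t_B = 60.1/0.01920 = 3130 d
Zone C: v = q/n = 0.003840/0.32 = 0.01200 m/d → t_C = 478/0.01200 = 39830 d
Total t = 9656 + 3130 + 39830 = 52620 d
   = 52620 / 365 = 144 yr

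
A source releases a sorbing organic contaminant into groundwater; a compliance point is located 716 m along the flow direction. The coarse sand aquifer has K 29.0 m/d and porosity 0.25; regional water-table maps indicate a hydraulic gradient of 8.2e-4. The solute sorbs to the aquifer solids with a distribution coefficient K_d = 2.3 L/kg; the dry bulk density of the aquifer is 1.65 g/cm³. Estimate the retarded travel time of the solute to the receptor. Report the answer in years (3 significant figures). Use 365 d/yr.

334 years

Specific discharge q = 29.0 × 8.2e-4 = 0.02378 m/d
v = Ki/n = 29.0·8.2e-4/0.25 = 0.09512 m/d
Retardation R = 1 + ρ_b·K_d/n = 1 + 1.65×2.3/0.25 = 16.18
Contaminant velocity v_c = v/R = 0.09512/16.18 = 0.005879 m/d
t = L/v_c = 716/0.005879 = 121800 d
   = 121800/365 = 334 yr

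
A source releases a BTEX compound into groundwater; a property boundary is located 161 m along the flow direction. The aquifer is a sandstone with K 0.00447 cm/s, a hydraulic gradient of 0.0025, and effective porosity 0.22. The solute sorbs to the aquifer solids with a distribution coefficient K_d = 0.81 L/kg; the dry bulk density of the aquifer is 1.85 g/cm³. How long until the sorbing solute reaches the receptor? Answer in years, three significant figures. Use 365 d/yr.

K = 0.00447 cm/s × 864 = 3.862 m/d
Specific discharge q = 3.862 × 0.0025 = 0.009655 m/d
Average linear velocity = 0.009655 / 0.22 = 0.04389 m/d
Retardation R = 1 + ρ_b·K_d/n = 1 + 1.85×0.81/0.22 = 7.811
Contaminant velocity v_c = v/R = 0.04389/7.811 = 0.005618 m/d
t = L/v_c = 161/0.005618 = 28660 d
   = 28660/365 = 78.5 yr

78.5 years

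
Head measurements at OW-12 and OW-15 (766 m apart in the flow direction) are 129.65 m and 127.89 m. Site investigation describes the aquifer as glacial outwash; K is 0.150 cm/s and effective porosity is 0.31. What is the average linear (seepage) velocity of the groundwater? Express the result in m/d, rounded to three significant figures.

0.961 m/d

Hydraulic gradient i = (129.65 − 127.89) / 766 = 1.76 / 766 = 0.002298
K = 0.150 cm/s × 864 = 129.6 m/d
Darcy flux q = K·i = 129.6 × 0.002298 = 0.2978 m/d
Average linear velocity = 0.2978 / 0.31 = 0.9606 m/d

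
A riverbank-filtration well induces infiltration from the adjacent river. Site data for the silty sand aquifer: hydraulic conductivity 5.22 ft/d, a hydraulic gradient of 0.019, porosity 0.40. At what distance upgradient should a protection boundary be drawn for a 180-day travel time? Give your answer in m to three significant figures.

K = 5.22 ft/d × 0.3048 = 1.591 m/d
Specific discharge q = 1.591 × 0.019 = 0.03023 m/d
v_s = q/n_e = 0.03023/0.40 = 0.07558 m/d
L = v × T = 0.07558 × 180 = 13.60 m

13.6 m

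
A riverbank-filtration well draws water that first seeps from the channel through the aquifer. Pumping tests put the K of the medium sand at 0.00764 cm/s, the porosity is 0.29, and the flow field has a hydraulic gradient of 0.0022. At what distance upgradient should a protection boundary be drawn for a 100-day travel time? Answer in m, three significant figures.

5.01 m

K = 0.00764 cm/s × 864 = 6.601 m/d
Specific discharge q = 6.601 × 0.0022 = 0.01452 m/d
Seepage velocity v = q / n = 0.01452 / 0.29 = 0.05008 m/d
L = v × T = 0.05008 × 100 = 5.008 m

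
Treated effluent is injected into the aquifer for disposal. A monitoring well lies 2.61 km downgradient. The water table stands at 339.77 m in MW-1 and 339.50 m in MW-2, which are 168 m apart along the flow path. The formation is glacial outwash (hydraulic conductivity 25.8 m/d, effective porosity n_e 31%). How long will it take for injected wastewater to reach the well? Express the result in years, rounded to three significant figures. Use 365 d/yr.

Hydraulic gradient i = (339.77 − 339.50) / 168 = 0.27 / 168 = 0.001607
Specific discharge q = 25.8 × 0.001607 = 0.04146 m/d
Seepage velocity v = q / n = 0.04146 / 0.31 = 0.1338 m/d
L = 2.61 km = 2610 m
t = L / v = 2610 / 0.1338 = 19510 d
   = 19510 / 365 = 53.5 yr

53.5 years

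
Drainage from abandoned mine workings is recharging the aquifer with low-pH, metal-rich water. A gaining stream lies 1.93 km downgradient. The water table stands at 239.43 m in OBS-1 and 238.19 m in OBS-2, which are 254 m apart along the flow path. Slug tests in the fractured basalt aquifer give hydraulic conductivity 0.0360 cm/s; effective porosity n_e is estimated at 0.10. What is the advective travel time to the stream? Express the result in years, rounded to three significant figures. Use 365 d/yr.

3.48 years

Hydraulic gradient i = (239.43 − 238.19) / 254 = 1.24 / 254 = 0.004882
K = 0.0360 cm/s × 864 = 31.10 m/d
Darcy flux q = K·i = 31.10 × 0.004882 = 0.1518 m/d
Average linear velocity = 0.1518 / 0.10 = 1.518 m/d
L = 1.93 km = 1930 m
t = L / v = 1930 / 1.518 = 1271 d
   = 1271 / 365 = 3.48 yr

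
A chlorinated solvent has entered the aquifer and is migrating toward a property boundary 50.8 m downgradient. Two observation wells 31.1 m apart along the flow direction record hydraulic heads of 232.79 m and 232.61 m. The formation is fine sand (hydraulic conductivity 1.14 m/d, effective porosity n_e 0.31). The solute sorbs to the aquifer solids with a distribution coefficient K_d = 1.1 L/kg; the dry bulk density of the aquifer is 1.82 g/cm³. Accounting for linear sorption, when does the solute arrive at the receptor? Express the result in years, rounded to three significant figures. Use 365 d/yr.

Hydraulic gradient i = (232.79 − 232.61) / 31.1 = 0.18 / 31.1 = 0.005788
q = Ki = 1.14 × 0.005788 = 0.006598 m/d
v = Ki/n = 1.14·0.005788/0.31 = 0.02128 m/d
Retardation R = 1 + ρ_b·K_d/n = 1 + 1.82×1.1/0.31 = 7.458
Contaminant velocity v_c = v/R = 0.02128/7.458 = 0.002854 m/d
t = L/v_c = 50.8/0.002854 = 17800 d
   = 17800/365 = 48.8 yr

48.8 years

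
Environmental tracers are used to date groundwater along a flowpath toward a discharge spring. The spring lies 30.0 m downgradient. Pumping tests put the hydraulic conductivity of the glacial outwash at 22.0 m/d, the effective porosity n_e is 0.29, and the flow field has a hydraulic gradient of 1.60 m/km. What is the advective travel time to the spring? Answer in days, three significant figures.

q = Ki = 22.0 × 0.0016 = 0.03520 m/d
v = Ki/n = 22.0·0.0016/0.29 = 0.1214 m/d
t = L / v = 30.0 / 0.1214 = 247.2 d

247 days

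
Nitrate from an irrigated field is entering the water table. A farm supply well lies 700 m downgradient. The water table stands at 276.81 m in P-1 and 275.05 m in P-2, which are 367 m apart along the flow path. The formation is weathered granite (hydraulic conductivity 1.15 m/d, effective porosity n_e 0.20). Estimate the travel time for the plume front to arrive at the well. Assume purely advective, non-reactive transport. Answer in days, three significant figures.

25400 days

Hydraulic gradient i = (276.81 − 275.05) / 367 = 1.76 / 367 = 0.004796
Darcy flux q = K·i = 1.15 × 0.004796 = 0.005515 m/d
Seepage velocity v = q / n = 0.005515 / 0.20 = 0.02757 m/d
t = L / v = 700 / 0.02757 = 25390 d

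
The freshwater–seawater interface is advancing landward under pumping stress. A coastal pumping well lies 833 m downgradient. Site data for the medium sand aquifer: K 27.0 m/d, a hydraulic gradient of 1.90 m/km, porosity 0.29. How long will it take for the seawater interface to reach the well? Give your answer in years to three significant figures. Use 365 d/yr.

12.9 years

q = Ki = 27.0 × 0.0019 = 0.05130 m/d
Seepage velocity v = q / n = 0.05130 / 0.29 = 0.1769 m/d
t = L / v = 833 / 0.1769 = 4709 d
   = 4709 / 365 = 12.9 yr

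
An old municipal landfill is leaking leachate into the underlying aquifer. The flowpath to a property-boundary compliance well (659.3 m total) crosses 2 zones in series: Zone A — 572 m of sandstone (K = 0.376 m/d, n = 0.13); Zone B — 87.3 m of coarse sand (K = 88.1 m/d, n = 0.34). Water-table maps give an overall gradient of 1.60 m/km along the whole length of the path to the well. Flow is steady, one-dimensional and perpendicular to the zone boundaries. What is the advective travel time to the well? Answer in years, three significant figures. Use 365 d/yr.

Continuity: the same q passes through each zone, so ΔH = q·Σ(L_j/K_j) — the zones act as resistances in series.
Σ(L/K) = 572/0.376 + 87.3/88.1 = 1521 + 0.9909 = 1522 d
K_eq = L_total / Σ(L/K) = 659.3 / 1522 = 0.4331 m/d
q = K_eq · i = 0.4331 × 0.0016 = 6.930e-4 m/d (same in every zone)
Zone A: v = q/n = 6.930e-4/0.13 = 0.005331 m/d → t_A = 572/0.005331 = 107300 d
Zone B: v = q/n = 6.930e-4/0.34 = 0.002038 m/d → t_B = 87.3/0.002038 = 42830 d
Total t = 107300 + 42830 = 150100 d
   = 150100 / 365 = 411 yr

411 years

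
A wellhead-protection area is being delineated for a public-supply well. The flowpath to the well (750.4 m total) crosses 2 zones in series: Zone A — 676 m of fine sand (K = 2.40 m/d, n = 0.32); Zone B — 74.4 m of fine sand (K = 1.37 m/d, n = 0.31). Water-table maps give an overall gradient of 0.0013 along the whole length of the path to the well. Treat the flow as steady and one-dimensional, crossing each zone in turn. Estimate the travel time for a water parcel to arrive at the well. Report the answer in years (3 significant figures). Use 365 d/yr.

Steady 1-D flow in series ⇒ the Darcy flux q is identical in every zone and the zone head losses add (resistances L/K in series).
Σ(L/K) = 676/2.40 + 74.4/1.37 = 281.7 + 54.31 = 336.0 d
K_eq = L_total / Σ(L/K) = 750.4 / 336.0 = 2.234 m/d
q = K_eq · i = 2.234 × 0.0013 = 0.002904 m/d (same in every zone)
Zone A: v = q/n = 0.002904/0.32 = 0.009074 m/d → t_A = 676/0.009074 = 74500 d
Zone B: v = q/n = 0.002904/0.31 = 0.009366 m/d → t_B = 74.4/0.009366 = 7943 d
Total t = 74500 + 7943 = 82440 d
   = 82440 / 365 = 226 yr

226 years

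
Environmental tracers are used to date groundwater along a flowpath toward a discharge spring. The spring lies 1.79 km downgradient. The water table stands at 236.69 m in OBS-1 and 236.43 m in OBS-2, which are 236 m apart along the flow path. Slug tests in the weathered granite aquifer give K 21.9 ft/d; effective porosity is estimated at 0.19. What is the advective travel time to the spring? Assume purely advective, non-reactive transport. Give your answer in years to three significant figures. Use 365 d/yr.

Hydraulic gradient i = (236.69 − 236.43) / 236 = 0.26 / 236 = 0.001102
K = 21.9 ft/d × 0.3048 = 6.675 m/d
Specific discharge q = 6.675 × 0.001102 = 0.007354 m/d
v = Ki/n = 6.675·0.001102/0.19 = 0.03870 m/d
L = 1.79 km = 1790 m
t = L / v = 1790 / 0.03870 = 46250 d
   = 46250 / 365 = 127 yr

127 years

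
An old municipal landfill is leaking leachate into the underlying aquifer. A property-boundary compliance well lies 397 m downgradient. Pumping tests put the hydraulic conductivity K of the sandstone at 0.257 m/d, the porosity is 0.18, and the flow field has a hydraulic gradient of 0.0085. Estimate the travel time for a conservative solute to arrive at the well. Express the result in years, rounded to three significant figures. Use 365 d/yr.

89.6 years

Darcy flux q = K·i = 0.257 × 0.0085 = 0.002185 m/d
v_s = q/n_e = 0.002185/0.18 = 0.01214 m/d
t = L / v = 397 / 0.01214 = 32710 d
   = 32710 / 365 = 89.6 yr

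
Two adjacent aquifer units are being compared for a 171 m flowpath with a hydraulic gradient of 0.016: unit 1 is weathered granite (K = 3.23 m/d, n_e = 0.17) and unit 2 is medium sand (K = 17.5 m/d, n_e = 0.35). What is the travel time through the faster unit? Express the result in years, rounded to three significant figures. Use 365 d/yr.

0.586 years

Unit 1 (weathered granite): v = 3.23×0.016/0.17 = 0.3040 m/d, t = 171/0.3040 = 562.5 d
Unit 2 (medium sand): v = 17.5×0.016/0.35 = 0.8000 m/d, t = 171/0.8000 = 213.7 d
Faster: 213.7 d / 365 = 0.586 yr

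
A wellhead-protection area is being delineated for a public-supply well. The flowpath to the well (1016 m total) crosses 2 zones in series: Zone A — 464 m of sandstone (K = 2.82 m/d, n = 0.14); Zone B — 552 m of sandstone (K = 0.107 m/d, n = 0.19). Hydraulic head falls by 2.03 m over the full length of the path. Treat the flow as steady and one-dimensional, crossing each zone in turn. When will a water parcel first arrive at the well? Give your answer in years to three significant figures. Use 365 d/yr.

Continuity: the same q passes through each zone, so ΔH = q·Σ(L_j/K_j) — the zones act as resistances in series.
Σ(L/K) = 464/2.82 + 552/0.107 = 164.5 + 5159 = 5323 d
q = ΔH / Σ(L/K) = 2.03 / 5323 = 3.813e-4 m/d (same in every zone)
Zone A: v = q/n = 3.813e-4/0.14 = 0.002724 m/d → t_A = 464/0.002724 = 170300 d
Zone B: v = q/n = 3.813e-4/0.19 = 0.002007 m/d → t_B = 552/0.002007 = 275000 d
Total t = 170300 + 275000 = 445400 d
   = 445400 / 365 = 1220 yr

1220 years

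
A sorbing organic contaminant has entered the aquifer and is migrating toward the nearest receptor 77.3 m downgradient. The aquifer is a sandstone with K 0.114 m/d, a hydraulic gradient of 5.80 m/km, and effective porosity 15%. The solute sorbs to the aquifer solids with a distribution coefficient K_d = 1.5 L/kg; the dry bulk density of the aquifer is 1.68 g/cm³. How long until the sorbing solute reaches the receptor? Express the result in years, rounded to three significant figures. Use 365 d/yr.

855 years

Specific discharge q = 0.114 × 0.0058 = 6.612e-4 m/d
v_s = q/n_e = 6.612e-4/0.15 = 0.004408 m/d
Retardation R = 1 + ρ_b·K_d/n = 1 + 1.68×1.5/0.15 = 17.80
Contaminant velocity v_c = v/R = 0.004408/17.80 = 2.476e-4 m/d
t = L/v_c = 77.3/2.476e-4 = 312100 d
   = 312100/365 = 855 yr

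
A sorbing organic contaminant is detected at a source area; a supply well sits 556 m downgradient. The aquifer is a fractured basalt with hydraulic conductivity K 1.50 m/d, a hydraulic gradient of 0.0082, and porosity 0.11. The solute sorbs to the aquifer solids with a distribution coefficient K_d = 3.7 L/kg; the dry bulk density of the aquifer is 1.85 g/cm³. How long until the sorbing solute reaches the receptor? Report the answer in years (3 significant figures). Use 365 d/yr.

q = Ki = 1.50 × 0.0082 = 0.01230 m/d
Seepage velocity v = q / n = 0.01230 / 0.11 = 0.1118 m/d
Retardation R = 1 + ρ_b·K_d/n = 1 + 1.85×3.7/0.11 = 63.23
Contaminant velocity v_c = v/R = 0.1118/63.23 = 0.001769 m/d
t = L/v_c = 556/0.001769 = 314400 d
   = 314400/365 = 861 yr

861 years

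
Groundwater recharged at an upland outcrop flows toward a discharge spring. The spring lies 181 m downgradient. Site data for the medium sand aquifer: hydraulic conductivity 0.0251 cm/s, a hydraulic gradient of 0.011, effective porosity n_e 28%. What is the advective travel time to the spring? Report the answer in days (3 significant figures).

K = 0.0251 cm/s × 864 = 21.69 m/d
Darcy flux q = K·i = 21.69 × 0.011 = 0.2386 m/d
Seepage velocity v = q / n = 0.2386 / 0.28 = 0.8520 m/d
t = L / v = 181 / 0.8520 = 212.4 d

212 days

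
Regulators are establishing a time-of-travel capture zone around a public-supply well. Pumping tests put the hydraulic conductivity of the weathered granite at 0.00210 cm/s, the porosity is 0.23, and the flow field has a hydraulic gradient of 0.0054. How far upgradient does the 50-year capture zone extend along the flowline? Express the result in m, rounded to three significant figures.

777 m

K = 0.00210 cm/s × 864 = 1.814 m/d
Specific discharge q = 1.814 × 0.0054 = 0.009798 m/d
v_s = q/n_e = 0.009798/0.23 = 0.04260 m/d
T = 50 yr × 365 = 18250 d
L = v × T = 0.04260 × 18250 = 777.4 m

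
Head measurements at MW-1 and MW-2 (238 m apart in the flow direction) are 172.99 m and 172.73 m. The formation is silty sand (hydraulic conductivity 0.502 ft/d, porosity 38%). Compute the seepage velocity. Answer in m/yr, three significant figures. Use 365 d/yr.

0.161 m/yr

Hydraulic gradient i = (172.99 − 172.73) / 238 = 0.26 / 238 = 0.001092
K = 0.502 ft/d × 0.3048 = 0.1530 m/d
Darcy flux q = K·i = 0.1530 × 0.001092 = 1.672e-4 m/d
Seepage velocity v = q / n = 1.672e-4 / 0.38 = 4.399e-4 m/d
   = 4.399e-4 × 365 = 0.161 m/yr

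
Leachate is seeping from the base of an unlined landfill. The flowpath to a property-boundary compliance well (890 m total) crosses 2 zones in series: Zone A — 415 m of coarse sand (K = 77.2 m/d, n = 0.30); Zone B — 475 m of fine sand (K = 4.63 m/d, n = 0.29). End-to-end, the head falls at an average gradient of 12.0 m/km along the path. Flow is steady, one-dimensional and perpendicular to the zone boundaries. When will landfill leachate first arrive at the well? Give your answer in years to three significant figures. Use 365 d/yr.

7.26 years

Steady 1-D flow in series ⇒ the Darcy flux q is identical in every zone and the zone head losses add (resistances L/K in series).
Σ(L/K) = 415/77.2 + 475/4.63 = 5.376 + 102.6 = 108.0 d
K_eq = L_total / Σ(L/K) = 890 / 108.0 = 8.243 m/d
q = K_eq · i = 8.243 × 0.012 = 0.09892 m/d (same in every zone)
Zone A: v = q/n = 0.09892/0.30 = 0.3297 m/d → t_A = 415/0.3297 = 1259 d
Zone B: v = q/n = 0.09892/0.29 = 0.3411 m/d → t_B = 475/0.3411 = 1393 d
Total t = 1259 + 1393 = 2651 d
   = 2651 / 365 = 7.26 yr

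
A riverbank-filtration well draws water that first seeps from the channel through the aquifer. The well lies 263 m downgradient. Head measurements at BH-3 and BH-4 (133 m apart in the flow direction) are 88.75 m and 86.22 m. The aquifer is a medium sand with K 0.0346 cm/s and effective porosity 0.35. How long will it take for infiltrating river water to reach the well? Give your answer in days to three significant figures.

162 days

Hydraulic gradient i = (88.75 − 86.22) / 133 = 2.53 / 133 = 0.01902
K = 0.0346 cm/s × 864 = 29.89 m/d
Darcy flux q = K·i = 29.89 × 0.01902 = 0.5687 m/d
Average linear velocity = 0.5687 / 0.35 = 1.625 m/d
t = L / v = 263 / 1.625 = 161.9 d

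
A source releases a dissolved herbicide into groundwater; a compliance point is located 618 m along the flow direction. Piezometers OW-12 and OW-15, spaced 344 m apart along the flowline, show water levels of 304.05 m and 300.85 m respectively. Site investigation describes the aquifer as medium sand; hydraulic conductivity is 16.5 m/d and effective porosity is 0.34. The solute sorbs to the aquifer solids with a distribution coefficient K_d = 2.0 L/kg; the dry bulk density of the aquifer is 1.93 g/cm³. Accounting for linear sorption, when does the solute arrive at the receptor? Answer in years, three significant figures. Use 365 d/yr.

Hydraulic gradient i = (304.05 − 300.85) / 344 = 3.20 / 344 = 0.009302
q = Ki = 16.5 × 0.009302 = 0.1535 m/d
Average linear velocity = 0.1535 / 0.34 = 0.4514 m/d
Retardation R = 1 + ρ_b·K_d/n = 1 + 1.93×2.0/0.34 = 12.35
Contaminant velocity v_c = v/R = 0.4514/12.35 = 0.03654 m/d
t = L/v_c = 618/0.03654 = 16910 d
   = 16910/365 = 46.3 yr

46.3 years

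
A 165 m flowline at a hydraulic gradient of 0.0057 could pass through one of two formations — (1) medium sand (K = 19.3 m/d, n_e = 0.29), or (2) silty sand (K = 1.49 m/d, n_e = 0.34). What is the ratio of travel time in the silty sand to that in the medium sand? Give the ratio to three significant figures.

15.2

Unit 1 (medium sand): v = 19.3×0.0057/0.29 = 0.3793 m/d, t = 165/0.3793 = 435.0 d
Unit 2 (silty sand): v = 1.49×0.0057/0.34 = 0.02498 m/d, t = 165/0.02498 = 6605 d
t(silty sand) / t(medium sand) = 6605/435.0 = 15.2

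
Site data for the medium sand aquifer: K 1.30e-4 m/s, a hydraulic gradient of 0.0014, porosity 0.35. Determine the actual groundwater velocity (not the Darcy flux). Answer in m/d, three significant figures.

K = 1.30e-4 m/s × 86400 s/d = 11.23 m/d
q = Ki = 11.23 × 0.0014 = 0.01572 m/d
Seepage velocity v = q / n = 0.01572 / 0.35 = 0.04493 m/d

0.0449 m/d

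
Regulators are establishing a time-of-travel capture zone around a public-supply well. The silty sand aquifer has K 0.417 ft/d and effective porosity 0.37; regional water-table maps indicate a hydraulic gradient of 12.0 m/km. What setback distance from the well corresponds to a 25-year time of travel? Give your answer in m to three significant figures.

K = 0.417 ft/d × 0.3048 = 0.1271 m/d
Specific discharge q = 0.1271 × 0.012 = 0.001525 m/d
Seepage velocity v = q / n = 0.001525 / 0.37 = 0.004122 m/d
T = 25 yr × 365 = 9125 d
L = v × T = 0.004122 × 9125 = 37.62 m

37.6 m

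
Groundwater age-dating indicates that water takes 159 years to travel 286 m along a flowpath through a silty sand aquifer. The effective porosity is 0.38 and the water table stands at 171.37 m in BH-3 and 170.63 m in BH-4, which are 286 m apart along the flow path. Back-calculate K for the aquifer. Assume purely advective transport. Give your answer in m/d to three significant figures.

Hydraulic gradient i = (171.37 − 170.63) / 286 = 0.74 / 286 = 0.002587
t = 159 years = 58040 d
v = L / t = 286 / 58040 = 0.004928 m/d
K = v · n / i = 0.004928 × 0.38 / 0.002587 = 0.724 m/d

0.724 m/d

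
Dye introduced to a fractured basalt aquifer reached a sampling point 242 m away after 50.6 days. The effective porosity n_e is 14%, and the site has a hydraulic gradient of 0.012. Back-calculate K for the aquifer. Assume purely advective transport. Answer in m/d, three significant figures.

v = L / t = 242 / 50.6 = 4.783 m/d
K = v · n / i = 4.783 × 0.14 / 0.012 = 55.8 m/d

55.8 m/d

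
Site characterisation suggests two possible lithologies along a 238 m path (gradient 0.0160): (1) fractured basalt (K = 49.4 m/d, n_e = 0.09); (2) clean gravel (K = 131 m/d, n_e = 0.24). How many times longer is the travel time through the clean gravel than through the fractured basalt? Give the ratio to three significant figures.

1.01

Unit 1 (fractured basalt): v = 49.4×0.016/0.09 = 8.782 m/d, t = 238/8.782 = 27.10 d
Unit 2 (clean gravel): v = 131×0.016/0.24 = 8.733 m/d, t = 238/8.733 = 27.25 d
t(clean gravel) / t(fractured basalt) = 27.25/27.10 = 1.01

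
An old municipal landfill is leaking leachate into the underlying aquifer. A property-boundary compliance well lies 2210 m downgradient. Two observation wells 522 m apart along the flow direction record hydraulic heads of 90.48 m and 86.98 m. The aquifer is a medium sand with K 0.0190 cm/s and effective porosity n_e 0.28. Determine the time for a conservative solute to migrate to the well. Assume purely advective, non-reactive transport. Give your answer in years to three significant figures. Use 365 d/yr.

Hydraulic gradient i = (90.48 − 86.98) / 522 = 3.50 / 522 = 0.006705
K = 0.0190 cm/s × 864 = 16.42 m/d
Specific discharge q = 16.42 × 0.006705 = 0.1101 m/d
v_s = q/n_e = 0.1101/0.28 = 0.3931 m/d
t = L / v = 2210 / 0.3931 = 5622 d
   = 5622 / 365 = 15.4 yr

15.4 years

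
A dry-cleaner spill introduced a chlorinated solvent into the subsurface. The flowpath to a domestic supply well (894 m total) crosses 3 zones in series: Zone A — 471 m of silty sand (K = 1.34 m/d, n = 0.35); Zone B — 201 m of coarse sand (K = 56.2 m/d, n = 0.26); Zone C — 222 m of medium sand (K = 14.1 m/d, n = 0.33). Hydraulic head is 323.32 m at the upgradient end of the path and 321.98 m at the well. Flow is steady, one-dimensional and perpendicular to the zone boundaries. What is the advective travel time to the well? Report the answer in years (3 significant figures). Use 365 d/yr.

Total head drop ΔH = 323.32 − 321.98 = 1.34 m
Continuity: the same q passes through each zone, so ΔH = q·Σ(L_j/K_j) — the zones act as resistances in series.
Σ(L/K) = 471/1.34 + 201/56.2 + 222/14.1 = 351.5 + 3.577 + 15.74 = 370.8 d
q = ΔH / Σ(L/K) = 1.34 / 370.8 = 0.003614 m/d (same in every zone)
Zone A: v = q/n = 0.003614/0.35 = 0.01032 m/d → t_A = 471/0.01032 = 45620 d
Zone B: v = q/n = 0.003614/0.26 = 0.01390 m/d → t_B = 201/0.01390 = 14460 d
Zone C: v = q/n = 0.003614/0.33 = 0.01095 m/d → t_C = 222/0.01095 = 20270 d
Total t = 45620 + 14460 + 20270 = 80350 d
   = 80350 / 365 = 220 yr

220 years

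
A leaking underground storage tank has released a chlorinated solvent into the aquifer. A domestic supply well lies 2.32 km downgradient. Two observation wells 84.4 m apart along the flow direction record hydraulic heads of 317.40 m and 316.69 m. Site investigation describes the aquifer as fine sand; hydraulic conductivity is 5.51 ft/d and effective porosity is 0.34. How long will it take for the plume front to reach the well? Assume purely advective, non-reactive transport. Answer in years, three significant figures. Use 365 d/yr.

153 years

Hydraulic gradient i = (317.40 − 316.69) / 84.4 = 0.71 / 84.4 = 0.008412
K = 5.51 ft/d × 0.3048 = 1.679 m/d
Specific discharge q = 1.679 × 0.008412 = 0.01413 m/d
Average linear velocity = 0.01413 / 0.34 = 0.04155 m/d
L = 2.32 km = 2320 m
t = L / v = 2320 / 0.04155 = 55830 d
   = 55830 / 365 = 153 yr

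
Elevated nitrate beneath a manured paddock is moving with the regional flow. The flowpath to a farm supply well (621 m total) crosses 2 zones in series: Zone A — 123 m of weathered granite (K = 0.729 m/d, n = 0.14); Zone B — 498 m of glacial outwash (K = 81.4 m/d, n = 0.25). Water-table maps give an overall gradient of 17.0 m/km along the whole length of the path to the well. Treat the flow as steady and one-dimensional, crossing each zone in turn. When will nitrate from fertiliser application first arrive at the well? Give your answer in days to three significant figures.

For zones in series the flux q is common to all zones; the equivalent conductivity is the harmonic (thickness-weighted) mean, K_eq = L_total / Σ(L_j/K_j).
Σ(L/K) = 123/0.729 + 498/81.4 = 168.7 + 6.118 = 174.8 d
K_eq = L_total / Σ(L/K) = 621 / 174.8 = 3.552 m/d
q = K_eq · i = 3.552 × 0.017 = 0.06038 m/d (same in every zone)
Zone A: v = q/n = 0.06038/0.14 = 0.4313 m/d → t_A = 123/0.4313 = 285.2 d
Zone B: v = q/n = 0.06038/0.25 = 0.2415 m/d → t_B = 498/0.2415 = 2062 d
Total t = 285.2 + 2062 = 2347 d

2350 days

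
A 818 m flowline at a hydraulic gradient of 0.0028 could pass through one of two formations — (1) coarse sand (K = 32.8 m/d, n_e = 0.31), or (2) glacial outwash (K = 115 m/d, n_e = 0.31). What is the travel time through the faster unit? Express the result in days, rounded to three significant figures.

Unit 1 (coarse sand): v = 32.8×0.0028/0.31 = 0.2963 m/d, t = 818/0.2963 = 2761 d
Unit 2 (glacial outwash): v = 115×0.0028/0.31 = 1.039 m/d, t = 818/1.039 = 787.5 d
Faster unit: t = 788 d

788 days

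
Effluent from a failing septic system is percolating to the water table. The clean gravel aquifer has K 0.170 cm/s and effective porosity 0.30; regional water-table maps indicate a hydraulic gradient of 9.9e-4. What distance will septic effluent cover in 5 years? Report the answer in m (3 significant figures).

K = 0.170 cm/s × 864 = 146.9 m/d
Darcy flux q = K·i = 146.9 × 9.9e-4 = 0.1454 m/d
v_s = q/n_e = 0.1454/0.30 = 0.4847 m/d
T = 5 yr × 365 = 1825 d
L = v × T = 0.4847 × 1825 = 884.6 m

885 m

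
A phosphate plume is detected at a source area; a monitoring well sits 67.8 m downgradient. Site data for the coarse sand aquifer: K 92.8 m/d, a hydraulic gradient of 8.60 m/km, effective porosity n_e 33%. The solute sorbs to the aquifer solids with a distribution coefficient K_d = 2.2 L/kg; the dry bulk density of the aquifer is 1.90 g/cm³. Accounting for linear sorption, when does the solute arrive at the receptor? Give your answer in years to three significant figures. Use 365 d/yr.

1.05 years

q = Ki = 92.8 × 0.0086 = 0.7981 m/d
v_s = q/n_e = 0.7981/0.33 = 2.418 m/d
Retardation R = 1 + ρ_b·K_d/n = 1 + 1.90×2.2/0.33 = 13.67
Contaminant velocity v_c = v/R = 2.418/13.67 = 0.1770 m/d
t = L/v_c = 67.8/0.1770 = 383.1 d
   = 383.1/365 = 1.05 yr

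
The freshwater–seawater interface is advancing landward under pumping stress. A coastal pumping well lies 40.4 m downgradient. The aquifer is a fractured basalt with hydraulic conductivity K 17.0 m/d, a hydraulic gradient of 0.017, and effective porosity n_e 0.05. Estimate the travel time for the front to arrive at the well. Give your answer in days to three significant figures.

Specific discharge q = 17.0 × 0.017 = 0.2890 m/d
v = Ki/n = 17.0·0.017/0.05 = 5.780 m/d
t = L / v = 40.4 / 5.780 = 6.990 d

6.99 days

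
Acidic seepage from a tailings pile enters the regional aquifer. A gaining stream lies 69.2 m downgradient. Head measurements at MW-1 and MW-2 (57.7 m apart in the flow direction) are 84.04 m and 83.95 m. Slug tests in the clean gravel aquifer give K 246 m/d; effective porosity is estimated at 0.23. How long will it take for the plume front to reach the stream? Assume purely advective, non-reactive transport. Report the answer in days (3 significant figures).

Hydraulic gradient i = (84.04 − 83.95) / 57.7 = 0.09 / 57.7 = 0.001560
Darcy flux q = K·i = 246 × 0.001560 = 0.3837 m/d
v_s = q/n_e = 0.3837/0.23 = 1.668 m/d
t = L / v = 69.2 / 1.668 = 41.48 d

41.5 days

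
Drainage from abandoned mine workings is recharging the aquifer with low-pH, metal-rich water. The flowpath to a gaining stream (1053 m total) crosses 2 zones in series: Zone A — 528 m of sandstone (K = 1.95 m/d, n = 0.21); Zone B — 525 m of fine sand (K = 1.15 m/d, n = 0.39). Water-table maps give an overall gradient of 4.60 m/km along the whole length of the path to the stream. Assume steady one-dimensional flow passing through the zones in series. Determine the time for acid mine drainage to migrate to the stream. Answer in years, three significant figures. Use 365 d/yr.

Continuity: the same q passes through each zone, so ΔH = q·Σ(L_j/K_j) — the zones act as resistances in series.
Σ(L/K) = 528/1.95 + 525/1.15 = 270.8 + 456.5 = 727.3 d
K_eq = L_total / Σ(L/K) = 1053 / 727.3 = 1.448 m/d
q = K_eq · i = 1.448 × 0.0046 = 0.006660 m/d (same in every zone)
Zone A: v = q/n = 0.006660/0.21 = 0.03171 m/d → t_A = 528/0.03171 = 16650 d
Zone B: v = q/n = 0.006660/0.39 = 0.01708 m/d → t_B = 525/0.01708 = 30740 d
Total t = 16650 + 30740 = 47390 d
   = 47390 / 365 = 130 yr

130 years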